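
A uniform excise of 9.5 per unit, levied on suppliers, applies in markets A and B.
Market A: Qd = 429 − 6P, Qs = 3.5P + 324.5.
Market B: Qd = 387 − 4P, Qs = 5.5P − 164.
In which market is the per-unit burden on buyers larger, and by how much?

Market A: pre-tax P* = 11, Q* = 363; post-tax Q = 342; per-unit burden on buyers = 3.5.
Market B: pre-tax P* = 58, Q* = 155; post-tax Q = 133; per-unit burden on buyers = 5.5.
Difference: 3.5 vs 5.5 → market B is larger by 2.

Market B, by 2.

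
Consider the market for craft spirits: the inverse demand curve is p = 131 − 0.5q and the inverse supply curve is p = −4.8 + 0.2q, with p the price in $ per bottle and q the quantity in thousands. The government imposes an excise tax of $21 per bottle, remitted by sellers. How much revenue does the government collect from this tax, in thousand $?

Tax revenue = $3444 thousand.

Inverting to q(p) form: qd = 262 − 2p; qs = 5p + 24.
Without the tax, 262 − 2p = 5p + 24 gives 7p = 238, so p* = $34 and q* = 194.
With the tax collected from sellers, supply shifts: qs = 5(p − 21) + 24.
Solving gives q = 164 with consumers paying $49 and sellers receiving $28 (the $21 wedge).
Revenue = t · Q = 21 · 164 = $3444.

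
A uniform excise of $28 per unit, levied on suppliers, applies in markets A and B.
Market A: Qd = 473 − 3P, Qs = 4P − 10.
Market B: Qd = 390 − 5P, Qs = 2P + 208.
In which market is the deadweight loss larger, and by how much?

Market A: pre-tax P* = $69, Q* = 266; post-tax Q = 218; deadweight loss = $672.
Market B: pre-tax P* = $26, Q* = 260; post-tax Q = 220; deadweight loss = $560.
Difference: $672 vs $560 → market A is larger by $112.

Market A, by $112.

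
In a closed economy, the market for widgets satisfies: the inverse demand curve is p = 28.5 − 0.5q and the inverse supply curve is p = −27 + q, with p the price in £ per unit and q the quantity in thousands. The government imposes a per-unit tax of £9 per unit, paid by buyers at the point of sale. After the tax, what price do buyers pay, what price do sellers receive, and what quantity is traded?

Rewrite in direct form: qd = 57 − 2p and qs = p + 27.
Without the tax, 57 − 2p = p + 27 gives 3p = 30, so p* = £10 and q* = 37.
With the tax collected from buyers, demand (in seller-price terms) shifts: qd = 57 − 2(p + 9).
New equilibrium: buyers pay £13, sellers receive £4, q = 31. (Wedge: pb − ps = 9.)

Buyers pay £13; sellers receive £4; quantity = 31.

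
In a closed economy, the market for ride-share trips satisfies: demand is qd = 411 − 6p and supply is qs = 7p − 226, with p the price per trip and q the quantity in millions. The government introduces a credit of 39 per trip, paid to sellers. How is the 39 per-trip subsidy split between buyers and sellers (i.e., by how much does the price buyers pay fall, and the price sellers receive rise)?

Before the subsidy: set 411 − 6p = 7p − 226 → p* = 49, q* = 117.
With a per-unit subsidy paid to sellers, each receives p + 39 per unit sold, so supply becomes qs = 7(p + 39) − 226.
New equilibrium: buyers pay 28, sellers receive 67, q = 243. (Wedge: pb − ps = −39.)
Gain to buyers: 21; to sellers: 18. (They sum to 39.)

Buyers gain 21 per trip; sellers gain 18 per trip.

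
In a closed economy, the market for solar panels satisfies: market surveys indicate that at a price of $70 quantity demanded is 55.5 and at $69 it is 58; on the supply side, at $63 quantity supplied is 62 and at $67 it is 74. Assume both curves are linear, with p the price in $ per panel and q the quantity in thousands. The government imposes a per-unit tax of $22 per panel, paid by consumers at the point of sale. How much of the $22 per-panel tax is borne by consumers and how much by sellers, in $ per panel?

Demand slope: (58 − 55.5)/(69 − 70) = -2.5, so qd = 230.5 − 2.5p.
Supply slope: (74 − 62)/(67 − 63) = 3, so qs = 3p − 127.
Without the tax, 230.5 − 2.5p = 3p − 127 gives 5.5p = 357.5, so p* = $65 and q* = 68.
With the tax collected from consumers, demand (in seller-price terms) shifts: qd = 230.5 − 2.5(p + 22).
Solving gives q = 38 with consumers paying $77 and sellers receiving $55 (the $22 wedge).
Burden on consumers: $12; on sellers: $10. (They sum to $22.)

Consumers bear $12 per panel; sellers bear $10 per panel.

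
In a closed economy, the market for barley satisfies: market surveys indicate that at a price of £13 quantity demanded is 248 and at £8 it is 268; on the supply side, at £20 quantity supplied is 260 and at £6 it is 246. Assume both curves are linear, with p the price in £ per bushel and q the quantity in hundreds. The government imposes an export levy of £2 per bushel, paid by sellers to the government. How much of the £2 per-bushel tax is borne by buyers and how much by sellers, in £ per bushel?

Demand slope: (268 − 248)/(8 − 13) = -4, so qd = 300 − 4p.
Supply slope: (246 − 260)/(6 − 20) = 1, so qs = p + 240.
Before the tax: set 300 − 4p = p + 240 → p* = £12, q* = 252.
With the tax collected from sellers, supply shifts: qs = (p − 2) + 240.
New equilibrium: buyers pay £12.4, sellers receive £10.4, q = 250.4. (Wedge: pb − ps = 2.)
Burden on buyers: £0.4; on sellers: £1.6. (They sum to £2.)
The less price-elastic side of the market bears the larger share of a per-unit tax.

Buyers bear £0.4 per bushel; sellers bear £1.6 per bushel.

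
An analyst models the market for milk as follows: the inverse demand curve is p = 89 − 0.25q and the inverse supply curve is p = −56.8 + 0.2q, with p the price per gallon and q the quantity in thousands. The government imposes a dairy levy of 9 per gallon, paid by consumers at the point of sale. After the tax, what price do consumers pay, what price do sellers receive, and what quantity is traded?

Consumers pay 13; sellers receive 4; quantity = 304.

Inverting to q(p) form: qd = 356 − 4p; qs = 5p + 284.
Without the tax, 356 − 4p = 5p + 284 gives 9p = 72, so p* = 8 and q* = 324.
With the tax collected from consumers, demand (in seller-price terms) shifts: qd = 356 − 4(p + 9).
Solving gives q = 304 with consumers paying 13 and sellers receiving 4 (the 9 wedge).
The less price-elastic side of the market bears the larger share of a per-unit tax.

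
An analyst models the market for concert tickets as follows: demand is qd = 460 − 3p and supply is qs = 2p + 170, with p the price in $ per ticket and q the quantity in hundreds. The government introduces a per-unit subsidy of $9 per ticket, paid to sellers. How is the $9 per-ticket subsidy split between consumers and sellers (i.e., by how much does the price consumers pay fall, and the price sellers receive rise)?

Consumers gain $3.6 per ticket; sellers gain $5.4 per ticket.

Without the subsidy, 460 − 3p = 2p + 170 gives 5p = 290, so p* = $58 and q* = 286.
With a per-unit subsidy paid to sellers, each receives p + 9 per unit sold, so supply becomes qs = 2(p + 9) + 170.
Solving gives q = 296.8 with consumers paying $54.4 and sellers receiving $63.4 (the $9 wedge).
Gain to consumers: $3.6; to sellers: $5.4. (They sum to $9.)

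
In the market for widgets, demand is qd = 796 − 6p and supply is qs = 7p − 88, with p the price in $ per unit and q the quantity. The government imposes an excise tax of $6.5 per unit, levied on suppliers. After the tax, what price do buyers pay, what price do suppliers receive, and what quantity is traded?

Buyers pay $71.5; suppliers receive $65; quantity = 367.

Without the tax, 796 − 6p = 7p − 88 gives 13p = 884, so p* = $68 and q* = 388.
With the tax collected from suppliers, supply shifts: qs = 7(p − 6.5) − 88.
Solving gives q = 367 with buyers paying $71.5 and suppliers receiving $65 (the $6.5 wedge).
The less price-elastic side of the market bears the larger share of a per-unit tax.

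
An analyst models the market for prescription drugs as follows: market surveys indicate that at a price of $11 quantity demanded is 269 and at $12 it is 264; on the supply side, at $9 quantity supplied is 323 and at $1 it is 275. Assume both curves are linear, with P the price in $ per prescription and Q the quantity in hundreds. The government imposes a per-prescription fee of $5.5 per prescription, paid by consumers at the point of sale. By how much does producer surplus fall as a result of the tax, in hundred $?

Demand slope: (264 − 269)/(12 − 11) = -5, so Qd = 324 − 5P.
Supply slope: (275 − 323)/(1 − 9) = 6, so Qs = 6P + 269.
Before the tax: set 324 − 5P = 6P + 269 → P* = $5, Q* = 299.
With the tax collected from consumers, demand (in seller-price terms) shifts: Qd = 324 − 5(P + 5.5).
New equilibrium: consumers pay $8, sellers receive $2.5, Q = 284. (Wedge: Pb − Ps = 5.5.)
ΔPS is the trapezoid between Q = 284 and Q = 299 of height $2.5: ½ · (299 + 284) · 2.5 = $728.75.

Producer surplus falls by $728.75 hundred.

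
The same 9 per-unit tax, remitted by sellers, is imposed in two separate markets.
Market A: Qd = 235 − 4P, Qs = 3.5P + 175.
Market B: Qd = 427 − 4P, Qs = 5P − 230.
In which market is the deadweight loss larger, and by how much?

Market B, by 14.4.

Market A: pre-tax P* = 8, Q* = 203; post-tax Q = 186.2; deadweight loss = 75.6.
Market B: pre-tax P* = 73, Q* = 135; post-tax Q = 115; deadweight loss = 90.
Difference: 75.6 vs 90 → market B is larger by 14.4.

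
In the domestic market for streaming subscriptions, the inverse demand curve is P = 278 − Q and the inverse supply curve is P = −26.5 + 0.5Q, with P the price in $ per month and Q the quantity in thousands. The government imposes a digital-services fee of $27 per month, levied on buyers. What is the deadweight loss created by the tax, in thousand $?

Inverting to Q(P) form: Qd = 278 − P; Qs = 2P + 53.
Before the tax: set 278 − P = 2P + 53 → P* = $75, Q* = 203.
With the tax collected from buyers, demand (in seller-price terms) shifts: Qd = 278 − (P + 27).
New equilibrium: buyers pay $93, producers receive $66, Q = 185. (Wedge: Pb − Ps = 27.)
Quantity falls by |ΔQ| = |203 − 185| = 18.
DWL = ½ · t · |ΔQ| = ½ · 27 · 18 = $243.

Deadweight loss = $243 thousand.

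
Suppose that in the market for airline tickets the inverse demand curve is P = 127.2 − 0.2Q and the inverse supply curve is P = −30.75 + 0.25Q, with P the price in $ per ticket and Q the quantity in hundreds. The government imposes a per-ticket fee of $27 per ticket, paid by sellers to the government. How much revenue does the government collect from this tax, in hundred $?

Rewrite in direct form: Qd = 636 − 5P and Qs = 4P + 123.
Before the tax: set 636 − 5P = 4P + 123 → P* = $57, Q* = 351.
With the tax collected from sellers, supply shifts: Qs = 4(P − 27) + 123.
New equilibrium: buyers pay $69, sellers receive $42, Q = 291. (Wedge: Pb − Ps = 27.)
Revenue = t · Q = 27 · 291 = $7857.

Tax revenue = $7857 hundred.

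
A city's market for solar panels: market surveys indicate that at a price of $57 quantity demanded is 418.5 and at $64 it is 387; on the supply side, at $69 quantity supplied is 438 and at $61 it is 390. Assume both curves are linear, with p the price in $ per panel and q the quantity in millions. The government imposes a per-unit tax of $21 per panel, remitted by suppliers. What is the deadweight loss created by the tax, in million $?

Demand slope: (387 − 418.5)/(64 − 57) = -4.5, so qd = 675 − 4.5p.
Supply slope: (390 − 438)/(61 − 69) = 6, so qs = 6p + 24.
Without the tax, 675 − 4.5p = 6p + 24 gives 10.5p = 651, so p* = $62 and q* = 396.
With the tax collected from suppliers, supply shifts: qs = 6(p − 21) + 24.
New equilibrium: buyers pay $74, suppliers receive $53, q = 342. (Wedge: pb − ps = 21.)
Quantity falls by |ΔQ| = |396 − 342| = 54.
DWL = ½ · t · |ΔQ| = ½ · 21 · 54 = $567.

Deadweight loss = $567 million.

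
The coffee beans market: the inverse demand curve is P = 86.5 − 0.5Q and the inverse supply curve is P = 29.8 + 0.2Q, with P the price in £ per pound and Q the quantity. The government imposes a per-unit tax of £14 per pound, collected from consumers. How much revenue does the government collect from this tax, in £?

Rewrite in direct form: Qd = 173 − 2P and Qs = 5P − 149.
Without the tax, 173 − 2P = 5P − 149 gives 7P = 322, so P* = £46 and Q* = 81.
With the tax collected from consumers, demand (in seller-price terms) shifts: Qd = 173 − 2(P + 14).
New equilibrium: consumers pay £56, producers receive £42, Q = 61. (Wedge: Pb − Ps = 14.)
Revenue = t · Q = 14 · 61 = £854.

Tax revenue = £854.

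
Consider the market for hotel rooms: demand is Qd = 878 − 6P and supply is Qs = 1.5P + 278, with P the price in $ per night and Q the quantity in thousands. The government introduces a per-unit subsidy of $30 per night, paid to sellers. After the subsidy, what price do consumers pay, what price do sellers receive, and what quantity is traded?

Before the subsidy: set 878 − 6P = 1.5P + 278 → P* = $80, Q* = 398.
With a per-unit subsidy paid to sellers, each receives P + 30 per unit sold, so supply becomes Qs = 1.5(P + 30) + 278.
New equilibrium: consumers pay $74, sellers receive $104, Q = 434. (Wedge: Pb − Ps = −30.)

Consumers pay $74; sellers receive $104; quantity = 434.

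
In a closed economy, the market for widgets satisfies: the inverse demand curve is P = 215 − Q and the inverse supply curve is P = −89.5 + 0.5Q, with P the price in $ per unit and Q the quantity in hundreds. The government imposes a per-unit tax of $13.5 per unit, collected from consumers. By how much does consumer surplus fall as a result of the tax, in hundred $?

Consumer surplus falls by $1786.5 hundred.

Inverting to Q(P) form: Qd = 215 − P; Qs = 2P + 179.
Without the tax, 215 − P = 2P + 179 gives 3P = 36, so P* = $12 and Q* = 203.
With the tax collected from consumers, demand (in seller-price terms) shifts: Qd = 215 − (P + 13.5).
New equilibrium: consumers pay $21, suppliers receive $7.5, Q = 194. (Wedge: Pb − Ps = 13.5.)
ΔCS is the trapezoid between Q = 194 and Q = 203 of height $9: ½ · (203 + 194) · 9 = $1786.5.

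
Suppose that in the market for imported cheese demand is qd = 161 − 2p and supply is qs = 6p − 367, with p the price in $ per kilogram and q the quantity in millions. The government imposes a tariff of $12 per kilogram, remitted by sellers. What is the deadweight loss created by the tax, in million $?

Without the tax, 161 − 2p = 6p − 367 gives 8p = 528, so p* = $66 and q* = 29.
With the tax collected from sellers, supply shifts: qs = 6(p − 12) − 367.
New equilibrium: consumers pay $75, sellers receive $63, q = 11. (Wedge: pb − ps = 12.)
Quantity falls by |ΔQ| = |29 − 11| = 18.
DWL = ½ · t · |ΔQ| = ½ · 12 · 18 = $108.

Deadweight loss = $108 million.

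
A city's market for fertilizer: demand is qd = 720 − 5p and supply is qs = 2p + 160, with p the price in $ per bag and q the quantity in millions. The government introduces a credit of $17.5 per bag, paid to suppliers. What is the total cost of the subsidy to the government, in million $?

Government outlay = $6037.5 million.

Before the subsidy: set 720 − 5p = 2p + 160 → p* = $80, q* = 320.
With a per-unit subsidy paid to suppliers, each receives p + 17.5 per unit sold, so supply becomes qs = 2(p + 17.5) + 160.
Solving gives q = 345 with buyers paying $75 and suppliers receiving $92.5 (the $17.5 wedge).
Outlay = t · Q = 17.5 · 345 = $6037.5.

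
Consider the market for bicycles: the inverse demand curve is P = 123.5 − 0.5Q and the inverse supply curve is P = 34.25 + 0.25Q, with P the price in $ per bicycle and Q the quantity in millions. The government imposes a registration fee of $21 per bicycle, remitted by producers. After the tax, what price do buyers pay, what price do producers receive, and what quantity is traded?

Buyers pay $78; producers receive $57; quantity = 91.

Inverting to Q(P) form: Qd = 247 − 2P; Qs = 4P − 137.
Without the tax, 247 − 2P = 4P − 137 gives 6P = 384, so P* = $64 and Q* = 119.
With the tax collected from producers, supply shifts: Qs = 4(P − 21) − 137.
Solving gives Q = 91 with buyers paying $78 and producers receiving $57 (the $21 wedge).
The less price-elastic side of the market bears the larger share of a per-unit tax.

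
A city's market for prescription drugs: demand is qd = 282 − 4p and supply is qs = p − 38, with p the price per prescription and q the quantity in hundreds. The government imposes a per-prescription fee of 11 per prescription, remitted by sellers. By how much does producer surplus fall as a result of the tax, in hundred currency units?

Before the tax: set 282 − 4p = p − 38 → p* = 64, q* = 26.
With the tax collected from sellers, supply shifts: qs = (p − 11) − 38.
New equilibrium: consumers pay 66.2, sellers receive 55.2, q = 17.2. (Wedge: pb − ps = 11.)
ΔPS is the trapezoid between Q = 17.2 and Q = 26 of height 8.8: ½ · (26 + 17.2) · 8.8 = 190.08.

Producer surplus falls by 190.08 hundred.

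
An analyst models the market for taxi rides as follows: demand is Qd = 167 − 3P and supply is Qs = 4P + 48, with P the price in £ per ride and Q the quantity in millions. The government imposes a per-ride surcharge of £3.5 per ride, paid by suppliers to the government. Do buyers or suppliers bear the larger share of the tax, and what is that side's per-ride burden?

Before the tax: set 167 − 3P = 4P + 48 → P* = £17, Q* = 116.
With the tax collected from suppliers, supply shifts: Qs = 4(P − 3.5) + 48.
Solving gives Q = 110 with buyers paying £19 and suppliers receiving £15.5 (the £3.5 wedge).
Per-ride burden: buyers £2, suppliers £1.5.
Buyers take the larger share because demand is less price-elastic here (demand slope 3 vs supply slope 4).

Buyers bear the larger share: £2 per ride.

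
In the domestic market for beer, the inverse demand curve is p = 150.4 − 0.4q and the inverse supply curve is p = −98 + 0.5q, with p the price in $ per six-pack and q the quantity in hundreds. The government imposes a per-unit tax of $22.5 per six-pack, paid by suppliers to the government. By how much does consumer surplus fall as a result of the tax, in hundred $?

Consumer surplus falls by $2635 hundred.

Inverting to q(p) form: qd = 376 − 2.5p; qs = 2p + 196.
Before the tax: set 376 − 2.5p = 2p + 196 → p* = $40, q* = 276.
With the tax collected from suppliers, supply shifts: qs = 2(p − 22.5) + 196.
Solving gives q = 251 with buyers paying $50 and suppliers receiving $27.5 (the $22.5 wedge).
ΔCS is the trapezoid between Q = 251 and Q = 276 of height $10: ½ · (276 + 251) · 10 = $2635.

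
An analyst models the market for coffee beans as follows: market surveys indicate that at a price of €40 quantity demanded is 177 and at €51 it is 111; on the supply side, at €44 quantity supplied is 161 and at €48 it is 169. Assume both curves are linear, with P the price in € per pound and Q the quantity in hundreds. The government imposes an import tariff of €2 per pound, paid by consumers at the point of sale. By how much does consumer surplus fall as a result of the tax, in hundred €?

Consumer surplus falls by €78.75 hundred.

Demand slope: (111 − 177)/(51 − 40) = -6, so Qd = 417 − 6P.
Supply slope: (169 − 161)/(48 − 44) = 2, so Qs = 2P + 73.
Without the tax, 417 − 6P = 2P + 73 gives 8P = 344, so P* = €43 and Q* = 159.
With the tax collected from consumers, demand (in seller-price terms) shifts: Qd = 417 − 6(P + 2).
New equilibrium: consumers pay €43.5, suppliers receive €41.5, Q = 156. (Wedge: Pb − Ps = 2.)
ΔCS is the trapezoid between Q = 156 and Q = 159 of height €0.5: ½ · (159 + 156) · 0.5 = €78.75.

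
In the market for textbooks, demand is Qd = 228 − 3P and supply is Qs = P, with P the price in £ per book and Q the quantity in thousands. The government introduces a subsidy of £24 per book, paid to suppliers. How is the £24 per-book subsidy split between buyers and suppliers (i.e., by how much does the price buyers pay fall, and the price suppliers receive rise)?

Before the subsidy: set 228 − 3P = P → P* = £57, Q* = 57.
With a per-unit subsidy paid to suppliers, each receives P + 24 per unit sold, so supply becomes Qs = (P + 24).
Solving gives Q = 75 with buyers paying £51 and suppliers receiving £75 (the £24 wedge).
Gain to buyers: £6; to suppliers: £18. (They sum to £24.)

Buyers gain £6 per book; suppliers gain £18 per book.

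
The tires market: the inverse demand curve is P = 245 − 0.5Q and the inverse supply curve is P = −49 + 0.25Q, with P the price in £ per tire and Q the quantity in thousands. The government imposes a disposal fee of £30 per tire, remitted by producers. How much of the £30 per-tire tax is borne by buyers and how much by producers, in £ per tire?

Buyers bear £20 per tire; producers bear £10 per tire.

Inverting to Q(P) form: Qd = 490 − 2P; Qs = 4P + 196.
Without the tax, 490 − 2P = 4P + 196 gives 6P = 294, so P* = £49 and Q* = 392.
With the tax collected from producers, supply shifts: Qs = 4(P − 30) + 196.
New equilibrium: buyers pay £69, producers receive £39, Q = 352. (Wedge: Pb − Ps = 30.)
Burden on buyers: £20; on producers: £10. (They sum to £30.)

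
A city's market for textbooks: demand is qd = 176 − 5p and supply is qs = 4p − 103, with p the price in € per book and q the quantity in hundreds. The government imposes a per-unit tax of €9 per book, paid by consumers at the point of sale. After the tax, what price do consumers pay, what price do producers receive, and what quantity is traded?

Before the tax: set 176 − 5p = 4p − 103 → p* = €31, q* = 21.
With the tax collected from consumers, demand (in seller-price terms) shifts: qd = 176 − 5(p + 9).
Solving gives q = 1 with consumers paying €35 and producers receiving €26 (the €9 wedge).
The less price-elastic side of the market bears the larger share of a per-unit tax.

Consumers pay €35; producers receive €26; quantity = 1.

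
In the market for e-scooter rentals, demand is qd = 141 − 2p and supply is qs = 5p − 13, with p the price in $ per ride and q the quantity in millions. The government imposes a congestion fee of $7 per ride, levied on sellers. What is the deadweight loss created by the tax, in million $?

Before the tax: set 141 − 2p = 5p − 13 → p* = $22, q* = 97.
With the tax collected from sellers, supply shifts: qs = 5(p − 7) − 13.
New equilibrium: buyers pay $27, sellers receive $20, q = 87. (Wedge: pb − ps = 7.)
Quantity falls by |ΔQ| = |97 − 87| = 10.
DWL = ½ · t · |ΔQ| = ½ · 7 · 10 = $35.

Deadweight loss = $35 million.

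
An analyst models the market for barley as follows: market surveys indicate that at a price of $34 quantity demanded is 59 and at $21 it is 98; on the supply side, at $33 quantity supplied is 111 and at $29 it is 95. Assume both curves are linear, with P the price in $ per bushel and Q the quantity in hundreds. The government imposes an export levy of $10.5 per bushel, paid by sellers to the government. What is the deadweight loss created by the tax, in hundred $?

Demand slope: (98 − 59)/(21 − 34) = -3, so Qd = 161 − 3P.
Supply slope: (95 − 111)/(29 − 33) = 4, so Qs = 4P − 21.
Before the tax: set 161 − 3P = 4P − 21 → P* = $26, Q* = 83.
With the tax collected from sellers, supply shifts: Qs = 4(P − 10.5) − 21.
Solving gives Q = 65 with buyers paying $32 and sellers receiving $21.5 (the $10.5 wedge).
Quantity falls by |ΔQ| = |83 − 65| = 18.
DWL = ½ · t · |ΔQ| = ½ · 10.5 · 18 = $94.5.

Deadweight loss = $94.5 hundred.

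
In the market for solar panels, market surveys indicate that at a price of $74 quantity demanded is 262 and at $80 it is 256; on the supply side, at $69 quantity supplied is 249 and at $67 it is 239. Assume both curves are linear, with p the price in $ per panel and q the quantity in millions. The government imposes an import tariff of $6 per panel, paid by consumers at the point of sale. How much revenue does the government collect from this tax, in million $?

Demand slope: (256 − 262)/(80 − 74) = -1, so qd = 336 − p.
Supply slope: (239 − 249)/(67 − 69) = 5, so qs = 5p − 96.
Before the tax: set 336 − p = 5p − 96 → p* = $72, q* = 264.
With the tax collected from consumers, demand (in seller-price terms) shifts: qd = 336 − (p + 6).
Solving gives q = 259 with consumers paying $77 and sellers receiving $71 (the $6 wedge).
Revenue = t · Q = 6 · 259 = $1554.

Tax revenue = $1554 million.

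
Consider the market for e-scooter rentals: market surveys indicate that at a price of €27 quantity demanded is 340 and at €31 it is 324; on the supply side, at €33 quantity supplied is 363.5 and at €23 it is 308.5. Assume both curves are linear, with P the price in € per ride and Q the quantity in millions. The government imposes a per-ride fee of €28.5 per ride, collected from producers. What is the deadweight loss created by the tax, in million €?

Deadweight loss = €940.5 million.

Demand slope: (324 − 340)/(31 − 27) = -4, so Qd = 448 − 4P.
Supply slope: (308.5 − 363.5)/(23 − 33) = 5.5, so Qs = 5.5P + 182.
Without the tax, 448 − 4P = 5.5P + 182 gives 9.5P = 266, so P* = €28 and Q* = 336.
With the tax collected from producers, supply shifts: Qs = 5.5(P − 28.5) + 182.
Solving gives Q = 270 with buyers paying €44.5 and producers receiving €16 (the €28.5 wedge).
Quantity falls by |ΔQ| = |336 − 270| = 66.
DWL = ½ · t · |ΔQ| = ½ · 28.5 · 66 = €940.5.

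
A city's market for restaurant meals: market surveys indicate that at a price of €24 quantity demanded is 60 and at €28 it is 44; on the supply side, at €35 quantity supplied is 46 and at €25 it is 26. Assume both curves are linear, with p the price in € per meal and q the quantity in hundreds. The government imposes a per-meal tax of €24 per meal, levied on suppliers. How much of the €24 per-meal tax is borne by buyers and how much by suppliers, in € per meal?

Demand slope: (44 − 60)/(28 − 24) = -4, so qd = 156 − 4p.
Supply slope: (26 − 46)/(25 − 35) = 2, so qs = 2p − 24.
Without the tax, 156 − 4p = 2p − 24 gives 6p = 180, so p* = €30 and q* = 36.
With the tax collected from suppliers, supply shifts: qs = 2(p − 24) − 24.
New equilibrium: buyers pay €38, suppliers receive €14, q = 4. (Wedge: pb − ps = 24.)
Burden on buyers: €8; on suppliers: €16. (They sum to €24.)
The less price-elastic side of the market bears the larger share of a per-unit tax.

Buyers bear €8 per meal; suppliers bear €16 per meal.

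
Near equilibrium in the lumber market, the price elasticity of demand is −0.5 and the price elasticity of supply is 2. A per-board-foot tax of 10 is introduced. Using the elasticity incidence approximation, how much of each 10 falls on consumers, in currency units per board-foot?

Incidence ratio: consumers' share ≈ εs / (εs + |εd|) = 2 / (2 + 0.5) = 0.8.
So consumers bear ≈ 0.8 × 10 = 8; suppliers bear 2.

Consumers bear ≈ 8 per board-foot.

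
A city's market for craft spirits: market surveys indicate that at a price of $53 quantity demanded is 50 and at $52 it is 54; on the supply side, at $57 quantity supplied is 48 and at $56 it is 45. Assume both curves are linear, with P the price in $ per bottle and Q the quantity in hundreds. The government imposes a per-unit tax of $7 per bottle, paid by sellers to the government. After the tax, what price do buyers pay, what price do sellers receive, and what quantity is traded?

Demand slope: (54 − 50)/(52 − 53) = -4, so Qd = 262 − 4P.
Supply slope: (45 − 48)/(56 − 57) = 3, so Qs = 3P − 123.
Before the tax: set 262 − 4P = 3P − 123 → P* = $55, Q* = 42.
With the tax collected from sellers, supply shifts: Qs = 3(P − 7) − 123.
Solving gives Q = 30 with buyers paying $58 and sellers receiving $51 (the $7 wedge).
The less price-elastic side of the market bears the larger share of a per-unit tax.

Buyers pay $58; sellers receive $51; quantity = 30.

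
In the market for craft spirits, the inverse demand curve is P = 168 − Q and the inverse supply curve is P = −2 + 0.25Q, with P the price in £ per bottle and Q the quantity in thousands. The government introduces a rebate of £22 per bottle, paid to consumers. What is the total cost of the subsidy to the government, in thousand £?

Inverting to Q(P) form: Qd = 168 − P; Qs = 4P + 8.
Before the subsidy: set 168 − P = 4P + 8 → P* = £32, Q* = 136.
With a per-unit subsidy paid to consumers, each effectively pays P − 22, so demand becomes Qd = 168 − (P − 22).
Solving gives Q = 153.6 with consumers paying £14.4 and sellers receiving £36.4 (the £22 wedge).
Outlay = t · Q = 22 · 153.6 = £3379.2.

Government outlay = £3379.2 thousand.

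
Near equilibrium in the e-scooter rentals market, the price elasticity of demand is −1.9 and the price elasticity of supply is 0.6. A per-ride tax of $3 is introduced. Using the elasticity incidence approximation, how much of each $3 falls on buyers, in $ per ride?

Buyers bear ≈ $0.72 per ride.

Incidence ratio: buyers' share ≈ εs / (εs + |εd|) = 0.6 / (0.6 + 1.9) = 0.24.
So buyers bear ≈ 0.24 × $3 = $0.72; suppliers bear $2.28.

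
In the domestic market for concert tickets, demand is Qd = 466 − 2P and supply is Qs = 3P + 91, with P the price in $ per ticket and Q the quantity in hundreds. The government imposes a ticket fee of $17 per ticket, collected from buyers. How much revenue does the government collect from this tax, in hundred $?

Without the tax, 466 − 2P = 3P + 91 gives 5P = 375, so P* = $75 and Q* = 316.
With the tax collected from buyers, demand (in seller-price terms) shifts: Qd = 466 − 2(P + 17).
Solving gives Q = 295.6 with buyers paying $85.2 and sellers receiving $68.2 (the $17 wedge).
Revenue = t · Q = 17 · 295.6 = $5025.2.

Tax revenue = $5025.2 hundred.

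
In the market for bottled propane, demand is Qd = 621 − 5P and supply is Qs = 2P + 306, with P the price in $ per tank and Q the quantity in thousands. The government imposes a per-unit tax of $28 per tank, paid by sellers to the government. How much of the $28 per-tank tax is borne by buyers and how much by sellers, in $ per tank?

Buyers bear $8 per tank; sellers bear $20 per tank.

Without the tax, 621 − 5P = 2P + 306 gives 7P = 315, so P* = $45 and Q* = 396.
With the tax collected from sellers, supply shifts: Qs = 2(P − 28) + 306.
New equilibrium: buyers pay $53, sellers receive $25, Q = 356. (Wedge: Pb − Ps = 28.)
Burden on buyers: $8; on sellers: $20. (They sum to $28.)
The less price-elastic side of the market bears the larger share of a per-unit tax.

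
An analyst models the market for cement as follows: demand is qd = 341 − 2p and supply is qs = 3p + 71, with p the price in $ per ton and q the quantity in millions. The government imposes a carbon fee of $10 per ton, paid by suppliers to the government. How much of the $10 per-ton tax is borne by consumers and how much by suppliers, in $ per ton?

Consumers bear $6 per ton; suppliers bear $4 per ton.

Before the tax: set 341 − 2p = 3p + 71 → p* = $54, q* = 233.
With the tax collected from suppliers, supply shifts: qs = 3(p − 10) + 71.
Solving gives q = 221 with consumers paying $60 and suppliers receiving $50 (the $10 wedge).
Burden on consumers: $6; on suppliers: $4. (They sum to $10.)
The less price-elastic side of the market bears the larger share of a per-unit tax.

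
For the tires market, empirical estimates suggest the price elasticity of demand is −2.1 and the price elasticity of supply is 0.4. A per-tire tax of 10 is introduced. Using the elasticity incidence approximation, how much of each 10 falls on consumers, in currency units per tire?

Incidence ratio: consumers' share ≈ εs / (εs + |εd|) = 0.4 / (0.4 + 2.1) = 0.16.
So consumers bear ≈ 0.16 × 10 = 1.6; suppliers bear 8.4.

Consumers bear ≈ 1.6 per tire.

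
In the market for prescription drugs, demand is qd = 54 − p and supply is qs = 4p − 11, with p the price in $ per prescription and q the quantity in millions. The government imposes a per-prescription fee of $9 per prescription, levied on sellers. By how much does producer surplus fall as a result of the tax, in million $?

Without the tax, 54 − p = 4p − 11 gives 5p = 65, so p* = $13 and q* = 41.
With the tax collected from sellers, supply shifts: qs = 4(p − 9) − 11.
Solving gives q = 33.8 with buyers paying $20.2 and sellers receiving $11.2 (the $9 wedge).
ΔPS is the trapezoid between Q = 33.8 and Q = 41 of height $1.8: ½ · (41 + 33.8) · 1.8 = $67.32.

Producer surplus falls by $67.32 million.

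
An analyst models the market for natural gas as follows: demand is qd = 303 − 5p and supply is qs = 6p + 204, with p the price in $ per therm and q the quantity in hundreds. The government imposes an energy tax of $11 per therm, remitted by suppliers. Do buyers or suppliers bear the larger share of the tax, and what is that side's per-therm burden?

Buyers bear the larger share: $6 per therm.

Before the tax: set 303 − 5p = 6p + 204 → p* = $9, q* = 258.
With the tax collected from suppliers, supply shifts: qs = 6(p − 11) + 204.
Solving gives q = 228 with buyers paying $15 and suppliers receiving $4 (the $11 wedge).
Per-therm burden: buyers $6, suppliers $5.
Buyers take the larger share because demand is less price-elastic here (demand slope 5 vs supply slope 6).
The less price-elastic side of the market bears the larger share of a per-unit tax.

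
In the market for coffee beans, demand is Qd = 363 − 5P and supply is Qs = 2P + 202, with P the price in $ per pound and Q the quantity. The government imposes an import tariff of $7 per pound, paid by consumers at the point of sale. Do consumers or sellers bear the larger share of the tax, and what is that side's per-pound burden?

Without the tax, 363 − 5P = 2P + 202 gives 7P = 161, so P* = $23 and Q* = 248.
With the tax collected from consumers, demand (in seller-price terms) shifts: Qd = 363 − 5(P + 7).
New equilibrium: consumers pay $25, sellers receive $18, Q = 238. (Wedge: Pb − Ps = 7.)
Per-pound burden: consumers $2, sellers $5.
Sellers take the larger share because supply is less price-elastic here (demand slope 5 vs supply slope 2).

Sellers bear the larger share: $5 per pound.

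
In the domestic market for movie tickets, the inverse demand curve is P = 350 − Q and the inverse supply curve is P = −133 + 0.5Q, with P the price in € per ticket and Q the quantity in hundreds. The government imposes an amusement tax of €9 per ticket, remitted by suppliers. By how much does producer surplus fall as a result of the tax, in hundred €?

Producer surplus falls by €957 hundred.

Inverting to Q(P) form: Qd = 350 − P; Qs = 2P + 266.
Without the tax, 350 − P = 2P + 266 gives 3P = 84, so P* = €28 and Q* = 322.
With the tax collected from suppliers, supply shifts: Qs = 2(P − 9) + 266.
New equilibrium: consumers pay €34, suppliers receive €25, Q = 316. (Wedge: Pb − Ps = 9.)
ΔPS is the trapezoid between Q = 316 and Q = 322 of height €3: ½ · (322 + 316) · 3 = €957.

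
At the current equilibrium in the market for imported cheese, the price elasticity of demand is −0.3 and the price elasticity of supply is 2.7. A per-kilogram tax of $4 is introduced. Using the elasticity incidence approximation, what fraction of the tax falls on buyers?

Incidence ratio: buyers' share ≈ εs / (εs + |εd|) = 2.7 / (2.7 + 0.3) = 0.9.
Supply is the more elastic side, so buyers bear the larger share.

Buyers' share ≈ 0.9.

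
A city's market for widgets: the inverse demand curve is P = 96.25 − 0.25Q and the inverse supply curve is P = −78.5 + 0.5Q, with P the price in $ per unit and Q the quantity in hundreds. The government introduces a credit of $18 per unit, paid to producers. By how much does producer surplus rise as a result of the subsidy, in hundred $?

Producer surplus rises by $2940 hundred.

Inverting to Q(P) form: Qd = 385 − 4P; Qs = 2P + 157.
Before the subsidy: set 385 − 4P = 2P + 157 → P* = $38, Q* = 233.
With a per-unit subsidy paid to producers, each receives P + 18 per unit sold, so supply becomes Qs = 2(P + 18) + 157.
New equilibrium: buyers pay $32, producers receive $50, Q = 257. (Wedge: Pb − Ps = −18.)
ΔPS is the trapezoid between Q = 257 and Q = 233 of height $12: ½ · (233 + 257) · 12 = $2940.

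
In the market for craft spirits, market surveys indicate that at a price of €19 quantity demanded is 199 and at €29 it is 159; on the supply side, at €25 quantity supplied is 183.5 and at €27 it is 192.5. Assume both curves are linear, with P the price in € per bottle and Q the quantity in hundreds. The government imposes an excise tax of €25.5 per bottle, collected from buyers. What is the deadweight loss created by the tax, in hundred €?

Deadweight loss = €688.5 hundred.

Demand slope: (159 − 199)/(29 − 19) = -4, so Qd = 275 − 4P.
Supply slope: (192.5 − 183.5)/(27 − 25) = 4.5, so Qs = 4.5P + 71.
Without the tax, 275 − 4P = 4.5P + 71 gives 8.5P = 204, so P* = €24 and Q* = 179.
With the tax collected from buyers, demand (in seller-price terms) shifts: Qd = 275 − 4(P + 25.5).
Solving gives Q = 125 with buyers paying €37.5 and sellers receiving €12 (the €25.5 wedge).
Quantity falls by |ΔQ| = |179 − 125| = 54.
DWL = ½ · t · |ΔQ| = ½ · 25.5 · 54 = €688.5.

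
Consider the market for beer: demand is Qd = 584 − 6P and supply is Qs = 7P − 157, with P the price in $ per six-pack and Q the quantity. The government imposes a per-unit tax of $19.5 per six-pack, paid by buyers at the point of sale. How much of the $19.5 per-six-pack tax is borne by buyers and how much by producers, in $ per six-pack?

Buyers bear $10.5 per six-pack; producers bear $9 per six-pack.

Before the tax: set 584 − 6P = 7P − 157 → P* = $57, Q* = 242.
With the tax collected from buyers, demand (in seller-price terms) shifts: Qd = 584 − 6(P + 19.5).
New equilibrium: buyers pay $67.5, producers receive $48, Q = 179. (Wedge: Pb − Ps = 19.5.)
Burden on buyers: $10.5; on producers: $9. (They sum to $19.5.)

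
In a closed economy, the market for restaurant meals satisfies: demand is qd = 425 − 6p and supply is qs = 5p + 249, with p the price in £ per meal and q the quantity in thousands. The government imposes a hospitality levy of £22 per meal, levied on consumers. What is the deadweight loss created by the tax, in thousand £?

Deadweight loss = £660 thousand.

Without the tax, 425 − 6p = 5p + 249 gives 11p = 176, so p* = £16 and q* = 329.
With the tax collected from consumers, demand (in seller-price terms) shifts: qd = 425 − 6(p + 22).
New equilibrium: consumers pay £26, suppliers receive £4, q = 269. (Wedge: pb − ps = 22.)
Quantity falls by |ΔQ| = |329 − 269| = 60.
DWL = ½ · t · |ΔQ| = ½ · 22 · 60 = £660.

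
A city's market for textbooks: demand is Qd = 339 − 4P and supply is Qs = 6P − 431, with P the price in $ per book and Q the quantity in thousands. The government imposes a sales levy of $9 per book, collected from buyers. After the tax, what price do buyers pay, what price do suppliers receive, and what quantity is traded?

Buyers pay $82.4; suppliers receive $73.4; quantity = 9.4.

Before the tax: set 339 − 4P = 6P − 431 → P* = $77, Q* = 31.
With the tax collected from buyers, demand (in seller-price terms) shifts: Qd = 339 − 4(P + 9).
New equilibrium: buyers pay $82.4, suppliers receive $73.4, Q = 9.4. (Wedge: Pb − Ps = 9.)
The less price-elastic side of the market bears the larger share of a per-unit tax.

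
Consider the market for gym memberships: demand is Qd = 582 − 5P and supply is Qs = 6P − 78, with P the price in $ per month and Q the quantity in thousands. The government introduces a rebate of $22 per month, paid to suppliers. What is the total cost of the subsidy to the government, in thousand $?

Before the subsidy: set 582 − 5P = 6P − 78 → P* = $60, Q* = 282.
With a per-unit subsidy paid to suppliers, each receives P + 22 per unit sold, so supply becomes Qs = 6(P + 22) − 78.
New equilibrium: buyers pay $48, suppliers receive $70, Q = 342. (Wedge: Pb − Ps = −22.)
Outlay = t · Q = 22 · 342 = $7524.

Government outlay = $7524 thousand.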